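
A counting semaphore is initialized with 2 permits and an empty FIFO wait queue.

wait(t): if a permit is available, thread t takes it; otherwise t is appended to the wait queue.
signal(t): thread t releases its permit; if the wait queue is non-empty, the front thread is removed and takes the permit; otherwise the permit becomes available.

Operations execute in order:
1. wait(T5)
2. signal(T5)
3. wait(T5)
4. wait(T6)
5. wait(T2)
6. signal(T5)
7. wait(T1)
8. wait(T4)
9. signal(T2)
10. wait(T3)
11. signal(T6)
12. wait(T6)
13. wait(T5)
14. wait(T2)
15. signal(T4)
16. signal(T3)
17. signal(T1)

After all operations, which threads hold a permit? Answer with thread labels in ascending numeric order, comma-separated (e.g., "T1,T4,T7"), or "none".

Answer: T5,T6

Derivation:
Step 1: wait(T5) -> count=1 queue=[] holders={T5}
Step 2: signal(T5) -> count=2 queue=[] holders={none}
Step 3: wait(T5) -> count=1 queue=[] holders={T5}
Step 4: wait(T6) -> count=0 queue=[] holders={T5,T6}
Step 5: wait(T2) -> count=0 queue=[T2] holders={T5,T6}
Step 6: signal(T5) -> count=0 queue=[] holders={T2,T6}
Step 7: wait(T1) -> count=0 queue=[T1] holders={T2,T6}
Step 8: wait(T4) -> count=0 queue=[T1,T4] holders={T2,T6}
Step 9: signal(T2) -> count=0 queue=[T4] holders={T1,T6}
Step 10: wait(T3) -> count=0 queue=[T4,T3] holders={T1,T6}
Step 11: signal(T6) -> count=0 queue=[T3] holders={T1,T4}
Step 12: wait(T6) -> count=0 queue=[T3,T6] holders={T1,T4}
Step 13: wait(T5) -> count=0 queue=[T3,T6,T5] holders={T1,T4}
Step 14: wait(T2) -> count=0 queue=[T3,T6,T5,T2] holders={T1,T4}
Step 15: signal(T4) -> count=0 queue=[T6,T5,T2] holders={T1,T3}
Step 16: signal(T3) -> count=0 queue=[T5,T2] holders={T1,T6}
Step 17: signal(T1) -> count=0 queue=[T2] holders={T5,T6}
Final holders: T5,T6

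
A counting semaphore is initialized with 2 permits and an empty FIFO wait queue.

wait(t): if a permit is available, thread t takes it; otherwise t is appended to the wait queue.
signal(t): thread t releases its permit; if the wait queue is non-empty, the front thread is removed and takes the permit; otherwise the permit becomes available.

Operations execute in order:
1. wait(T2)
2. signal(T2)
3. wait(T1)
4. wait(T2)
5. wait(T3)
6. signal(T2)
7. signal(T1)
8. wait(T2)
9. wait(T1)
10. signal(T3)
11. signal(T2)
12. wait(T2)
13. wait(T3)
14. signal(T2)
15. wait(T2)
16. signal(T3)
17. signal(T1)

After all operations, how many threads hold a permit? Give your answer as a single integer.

Step 1: wait(T2) -> count=1 queue=[] holders={T2}
Step 2: signal(T2) -> count=2 queue=[] holders={none}
Step 3: wait(T1) -> count=1 queue=[] holders={T1}
Step 4: wait(T2) -> count=0 queue=[] holders={T1,T2}
Step 5: wait(T3) -> count=0 queue=[T3] holders={T1,T2}
Step 6: signal(T2) -> count=0 queue=[] holders={T1,T3}
Step 7: signal(T1) -> count=1 queue=[] holders={T3}
Step 8: wait(T2) -> count=0 queue=[] holders={T2,T3}
Step 9: wait(T1) -> count=0 queue=[T1] holders={T2,T3}
Step 10: signal(T3) -> count=0 queue=[] holders={T1,T2}
Step 11: signal(T2) -> count=1 queue=[] holders={T1}
Step 12: wait(T2) -> count=0 queue=[] holders={T1,T2}
Step 13: wait(T3) -> count=0 queue=[T3] holders={T1,T2}
Step 14: signal(T2) -> count=0 queue=[] holders={T1,T3}
Step 15: wait(T2) -> count=0 queue=[T2] holders={T1,T3}
Step 16: signal(T3) -> count=0 queue=[] holders={T1,T2}
Step 17: signal(T1) -> count=1 queue=[] holders={T2}
Final holders: {T2} -> 1 thread(s)

Answer: 1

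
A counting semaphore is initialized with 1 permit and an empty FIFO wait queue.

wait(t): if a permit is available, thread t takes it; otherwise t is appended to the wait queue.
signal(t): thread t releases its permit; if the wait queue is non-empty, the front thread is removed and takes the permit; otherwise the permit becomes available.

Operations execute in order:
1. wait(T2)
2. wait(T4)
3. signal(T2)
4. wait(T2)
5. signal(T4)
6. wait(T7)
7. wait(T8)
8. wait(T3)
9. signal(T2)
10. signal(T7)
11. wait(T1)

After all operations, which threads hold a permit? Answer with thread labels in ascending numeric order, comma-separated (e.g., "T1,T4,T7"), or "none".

Answer: T8

Derivation:
Step 1: wait(T2) -> count=0 queue=[] holders={T2}
Step 2: wait(T4) -> count=0 queue=[T4] holders={T2}
Step 3: signal(T2) -> count=0 queue=[] holders={T4}
Step 4: wait(T2) -> count=0 queue=[T2] holders={T4}
Step 5: signal(T4) -> count=0 queue=[] holders={T2}
Step 6: wait(T7) -> count=0 queue=[T7] holders={T2}
Step 7: wait(T8) -> count=0 queue=[T7,T8] holders={T2}
Step 8: wait(T3) -> count=0 queue=[T7,T8,T3] holders={T2}
Step 9: signal(T2) -> count=0 queue=[T8,T3] holders={T7}
Step 10: signal(T7) -> count=0 queue=[T3] holders={T8}
Step 11: wait(T1) -> count=0 queue=[T3,T1] holders={T8}
Final holders: T8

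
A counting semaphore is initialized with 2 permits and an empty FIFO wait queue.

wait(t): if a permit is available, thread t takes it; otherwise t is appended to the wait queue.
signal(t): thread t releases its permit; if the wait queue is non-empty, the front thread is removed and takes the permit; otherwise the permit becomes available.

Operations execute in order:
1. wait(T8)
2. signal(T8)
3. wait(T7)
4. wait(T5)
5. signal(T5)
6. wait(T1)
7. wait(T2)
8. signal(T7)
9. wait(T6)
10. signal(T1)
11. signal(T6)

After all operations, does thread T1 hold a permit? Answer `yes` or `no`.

Step 1: wait(T8) -> count=1 queue=[] holders={T8}
Step 2: signal(T8) -> count=2 queue=[] holders={none}
Step 3: wait(T7) -> count=1 queue=[] holders={T7}
Step 4: wait(T5) -> count=0 queue=[] holders={T5,T7}
Step 5: signal(T5) -> count=1 queue=[] holders={T7}
Step 6: wait(T1) -> count=0 queue=[] holders={T1,T7}
Step 7: wait(T2) -> count=0 queue=[T2] holders={T1,T7}
Step 8: signal(T7) -> count=0 queue=[] holders={T1,T2}
Step 9: wait(T6) -> count=0 queue=[T6] holders={T1,T2}
Step 10: signal(T1) -> count=0 queue=[] holders={T2,T6}
Step 11: signal(T6) -> count=1 queue=[] holders={T2}
Final holders: {T2} -> T1 not in holders

Answer: no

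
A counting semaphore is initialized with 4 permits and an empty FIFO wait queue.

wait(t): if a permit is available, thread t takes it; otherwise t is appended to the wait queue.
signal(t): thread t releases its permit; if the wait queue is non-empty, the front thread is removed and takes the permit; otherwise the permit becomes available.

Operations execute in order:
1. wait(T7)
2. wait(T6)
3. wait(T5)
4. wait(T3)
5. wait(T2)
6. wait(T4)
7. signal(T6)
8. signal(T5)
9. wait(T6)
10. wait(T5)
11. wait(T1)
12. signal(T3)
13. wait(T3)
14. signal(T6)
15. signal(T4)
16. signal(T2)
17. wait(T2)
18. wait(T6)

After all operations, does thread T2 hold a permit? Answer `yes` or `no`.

Step 1: wait(T7) -> count=3 queue=[] holders={T7}
Step 2: wait(T6) -> count=2 queue=[] holders={T6,T7}
Step 3: wait(T5) -> count=1 queue=[] holders={T5,T6,T7}
Step 4: wait(T3) -> count=0 queue=[] holders={T3,T5,T6,T7}
Step 5: wait(T2) -> count=0 queue=[T2] holders={T3,T5,T6,T7}
Step 6: wait(T4) -> count=0 queue=[T2,T4] holders={T3,T5,T6,T7}
Step 7: signal(T6) -> count=0 queue=[T4] holders={T2,T3,T5,T7}
Step 8: signal(T5) -> count=0 queue=[] holders={T2,T3,T4,T7}
Step 9: wait(T6) -> count=0 queue=[T6] holders={T2,T3,T4,T7}
Step 10: wait(T5) -> count=0 queue=[T6,T5] holders={T2,T3,T4,T7}
Step 11: wait(T1) -> count=0 queue=[T6,T5,T1] holders={T2,T3,T4,T7}
Step 12: signal(T3) -> count=0 queue=[T5,T1] holders={T2,T4,T6,T7}
Step 13: wait(T3) -> count=0 queue=[T5,T1,T3] holders={T2,T4,T6,T7}
Step 14: signal(T6) -> count=0 queue=[T1,T3] holders={T2,T4,T5,T7}
Step 15: signal(T4) -> count=0 queue=[T3] holders={T1,T2,T5,T7}
Step 16: signal(T2) -> count=0 queue=[] holders={T1,T3,T5,T7}
Step 17: wait(T2) -> count=0 queue=[T2] holders={T1,T3,T5,T7}
Step 18: wait(T6) -> count=0 queue=[T2,T6] holders={T1,T3,T5,T7}
Final holders: {T1,T3,T5,T7} -> T2 not in holders

Answer: no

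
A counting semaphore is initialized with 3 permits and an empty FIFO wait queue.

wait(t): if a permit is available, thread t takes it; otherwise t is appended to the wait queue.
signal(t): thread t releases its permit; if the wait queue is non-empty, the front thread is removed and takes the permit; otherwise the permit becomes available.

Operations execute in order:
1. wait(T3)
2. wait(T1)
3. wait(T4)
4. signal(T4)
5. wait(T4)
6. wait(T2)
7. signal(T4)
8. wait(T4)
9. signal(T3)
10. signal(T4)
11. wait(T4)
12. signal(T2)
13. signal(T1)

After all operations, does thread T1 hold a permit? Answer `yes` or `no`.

Answer: no

Derivation:
Step 1: wait(T3) -> count=2 queue=[] holders={T3}
Step 2: wait(T1) -> count=1 queue=[] holders={T1,T3}
Step 3: wait(T4) -> count=0 queue=[] holders={T1,T3,T4}
Step 4: signal(T4) -> count=1 queue=[] holders={T1,T3}
Step 5: wait(T4) -> count=0 queue=[] holders={T1,T3,T4}
Step 6: wait(T2) -> count=0 queue=[T2] holders={T1,T3,T4}
Step 7: signal(T4) -> count=0 queue=[] holders={T1,T2,T3}
Step 8: wait(T4) -> count=0 queue=[T4] holders={T1,T2,T3}
Step 9: signal(T3) -> count=0 queue=[] holders={T1,T2,T4}
Step 10: signal(T4) -> count=1 queue=[] holders={T1,T2}
Step 11: wait(T4) -> count=0 queue=[] holders={T1,T2,T4}
Step 12: signal(T2) -> count=1 queue=[] holders={T1,T4}
Step 13: signal(T1) -> count=2 queue=[] holders={T4}
Final holders: {T4} -> T1 not in holders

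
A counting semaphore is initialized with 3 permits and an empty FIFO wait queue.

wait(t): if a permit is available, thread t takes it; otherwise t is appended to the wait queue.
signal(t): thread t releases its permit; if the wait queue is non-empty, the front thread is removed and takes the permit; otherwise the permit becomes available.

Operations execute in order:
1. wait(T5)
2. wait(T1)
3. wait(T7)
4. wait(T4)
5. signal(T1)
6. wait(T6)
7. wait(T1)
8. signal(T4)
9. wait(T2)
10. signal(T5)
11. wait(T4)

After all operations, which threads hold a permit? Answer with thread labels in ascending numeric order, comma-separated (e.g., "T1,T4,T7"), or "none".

Step 1: wait(T5) -> count=2 queue=[] holders={T5}
Step 2: wait(T1) -> count=1 queue=[] holders={T1,T5}
Step 3: wait(T7) -> count=0 queue=[] holders={T1,T5,T7}
Step 4: wait(T4) -> count=0 queue=[T4] holders={T1,T5,T7}
Step 5: signal(T1) -> count=0 queue=[] holders={T4,T5,T7}
Step 6: wait(T6) -> count=0 queue=[T6] holders={T4,T5,T7}
Step 7: wait(T1) -> count=0 queue=[T6,T1] holders={T4,T5,T7}
Step 8: signal(T4) -> count=0 queue=[T1] holders={T5,T6,T7}
Step 9: wait(T2) -> count=0 queue=[T1,T2] holders={T5,T6,T7}
Step 10: signal(T5) -> count=0 queue=[T2] holders={T1,T6,T7}
Step 11: wait(T4) -> count=0 queue=[T2,T4] holders={T1,T6,T7}
Final holders: T1,T6,T7

Answer: T1,T6,T7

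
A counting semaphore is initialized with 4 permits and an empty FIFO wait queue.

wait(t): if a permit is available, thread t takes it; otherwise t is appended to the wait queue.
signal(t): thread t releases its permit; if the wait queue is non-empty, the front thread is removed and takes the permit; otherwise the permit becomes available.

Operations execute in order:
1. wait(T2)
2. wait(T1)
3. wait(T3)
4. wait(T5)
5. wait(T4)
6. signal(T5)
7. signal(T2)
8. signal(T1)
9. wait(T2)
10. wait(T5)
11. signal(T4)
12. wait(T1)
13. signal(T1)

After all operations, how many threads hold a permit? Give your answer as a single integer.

Step 1: wait(T2) -> count=3 queue=[] holders={T2}
Step 2: wait(T1) -> count=2 queue=[] holders={T1,T2}
Step 3: wait(T3) -> count=1 queue=[] holders={T1,T2,T3}
Step 4: wait(T5) -> count=0 queue=[] holders={T1,T2,T3,T5}
Step 5: wait(T4) -> count=0 queue=[T4] holders={T1,T2,T3,T5}
Step 6: signal(T5) -> count=0 queue=[] holders={T1,T2,T3,T4}
Step 7: signal(T2) -> count=1 queue=[] holders={T1,T3,T4}
Step 8: signal(T1) -> count=2 queue=[] holders={T3,T4}
Step 9: wait(T2) -> count=1 queue=[] holders={T2,T3,T4}
Step 10: wait(T5) -> count=0 queue=[] holders={T2,T3,T4,T5}
Step 11: signal(T4) -> count=1 queue=[] holders={T2,T3,T5}
Step 12: wait(T1) -> count=0 queue=[] holders={T1,T2,T3,T5}
Step 13: signal(T1) -> count=1 queue=[] holders={T2,T3,T5}
Final holders: {T2,T3,T5} -> 3 thread(s)

Answer: 3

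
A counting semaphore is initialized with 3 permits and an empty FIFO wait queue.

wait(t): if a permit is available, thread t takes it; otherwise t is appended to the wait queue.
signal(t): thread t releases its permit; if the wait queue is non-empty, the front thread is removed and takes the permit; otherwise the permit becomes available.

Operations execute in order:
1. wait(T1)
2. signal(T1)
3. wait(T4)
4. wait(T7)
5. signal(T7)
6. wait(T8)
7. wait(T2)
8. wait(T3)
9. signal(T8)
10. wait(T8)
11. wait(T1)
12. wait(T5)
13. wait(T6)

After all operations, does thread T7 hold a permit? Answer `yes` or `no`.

Answer: no

Derivation:
Step 1: wait(T1) -> count=2 queue=[] holders={T1}
Step 2: signal(T1) -> count=3 queue=[] holders={none}
Step 3: wait(T4) -> count=2 queue=[] holders={T4}
Step 4: wait(T7) -> count=1 queue=[] holders={T4,T7}
Step 5: signal(T7) -> count=2 queue=[] holders={T4}
Step 6: wait(T8) -> count=1 queue=[] holders={T4,T8}
Step 7: wait(T2) -> count=0 queue=[] holders={T2,T4,T8}
Step 8: wait(T3) -> count=0 queue=[T3] holders={T2,T4,T8}
Step 9: signal(T8) -> count=0 queue=[] holders={T2,T3,T4}
Step 10: wait(T8) -> count=0 queue=[T8] holders={T2,T3,T4}
Step 11: wait(T1) -> count=0 queue=[T8,T1] holders={T2,T3,T4}
Step 12: wait(T5) -> count=0 queue=[T8,T1,T5] holders={T2,T3,T4}
Step 13: wait(T6) -> count=0 queue=[T8,T1,T5,T6] holders={T2,T3,T4}
Final holders: {T2,T3,T4} -> T7 not in holders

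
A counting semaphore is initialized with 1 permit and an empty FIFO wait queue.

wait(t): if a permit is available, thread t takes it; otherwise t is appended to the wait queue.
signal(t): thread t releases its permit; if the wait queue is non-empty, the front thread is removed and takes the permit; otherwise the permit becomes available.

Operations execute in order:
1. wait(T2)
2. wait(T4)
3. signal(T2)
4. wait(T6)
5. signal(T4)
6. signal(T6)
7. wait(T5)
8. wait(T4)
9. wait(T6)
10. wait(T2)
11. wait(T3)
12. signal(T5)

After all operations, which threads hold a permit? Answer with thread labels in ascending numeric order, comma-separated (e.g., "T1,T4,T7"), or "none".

Step 1: wait(T2) -> count=0 queue=[] holders={T2}
Step 2: wait(T4) -> count=0 queue=[T4] holders={T2}
Step 3: signal(T2) -> count=0 queue=[] holders={T4}
Step 4: wait(T6) -> count=0 queue=[T6] holders={T4}
Step 5: signal(T4) -> count=0 queue=[] holders={T6}
Step 6: signal(T6) -> count=1 queue=[] holders={none}
Step 7: wait(T5) -> count=0 queue=[] holders={T5}
Step 8: wait(T4) -> count=0 queue=[T4] holders={T5}
Step 9: wait(T6) -> count=0 queue=[T4,T6] holders={T5}
Step 10: wait(T2) -> count=0 queue=[T4,T6,T2] holders={T5}
Step 11: wait(T3) -> count=0 queue=[T4,T6,T2,T3] holders={T5}
Step 12: signal(T5) -> count=0 queue=[T6,T2,T3] holders={T4}
Final holders: T4

Answer: T4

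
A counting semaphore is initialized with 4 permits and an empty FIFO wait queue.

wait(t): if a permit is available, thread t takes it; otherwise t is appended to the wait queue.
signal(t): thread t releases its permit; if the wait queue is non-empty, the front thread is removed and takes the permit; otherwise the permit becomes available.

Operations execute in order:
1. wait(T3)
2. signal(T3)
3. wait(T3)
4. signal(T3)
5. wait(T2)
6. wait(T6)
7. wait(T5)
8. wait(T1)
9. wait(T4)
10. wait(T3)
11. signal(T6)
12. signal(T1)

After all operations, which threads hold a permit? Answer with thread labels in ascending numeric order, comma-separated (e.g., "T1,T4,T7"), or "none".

Step 1: wait(T3) -> count=3 queue=[] holders={T3}
Step 2: signal(T3) -> count=4 queue=[] holders={none}
Step 3: wait(T3) -> count=3 queue=[] holders={T3}
Step 4: signal(T3) -> count=4 queue=[] holders={none}
Step 5: wait(T2) -> count=3 queue=[] holders={T2}
Step 6: wait(T6) -> count=2 queue=[] holders={T2,T6}
Step 7: wait(T5) -> count=1 queue=[] holders={T2,T5,T6}
Step 8: wait(T1) -> count=0 queue=[] holders={T1,T2,T5,T6}
Step 9: wait(T4) -> count=0 queue=[T4] holders={T1,T2,T5,T6}
Step 10: wait(T3) -> count=0 queue=[T4,T3] holders={T1,T2,T5,T6}
Step 11: signal(T6) -> count=0 queue=[T3] holders={T1,T2,T4,T5}
Step 12: signal(T1) -> count=0 queue=[] holders={T2,T3,T4,T5}
Final holders: T2,T3,T4,T5

Answer: T2,T3,T4,T5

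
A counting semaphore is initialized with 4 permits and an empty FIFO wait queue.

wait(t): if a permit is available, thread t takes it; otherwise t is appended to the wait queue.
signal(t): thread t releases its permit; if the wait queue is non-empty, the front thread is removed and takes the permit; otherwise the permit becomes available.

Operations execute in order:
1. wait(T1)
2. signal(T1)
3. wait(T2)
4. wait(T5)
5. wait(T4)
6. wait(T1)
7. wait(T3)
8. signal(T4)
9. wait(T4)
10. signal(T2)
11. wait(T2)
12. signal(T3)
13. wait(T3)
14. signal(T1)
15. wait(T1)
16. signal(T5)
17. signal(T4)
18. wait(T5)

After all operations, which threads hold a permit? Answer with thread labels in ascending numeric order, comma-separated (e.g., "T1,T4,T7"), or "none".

Answer: T1,T2,T3,T5

Derivation:
Step 1: wait(T1) -> count=3 queue=[] holders={T1}
Step 2: signal(T1) -> count=4 queue=[] holders={none}
Step 3: wait(T2) -> count=3 queue=[] holders={T2}
Step 4: wait(T5) -> count=2 queue=[] holders={T2,T5}
Step 5: wait(T4) -> count=1 queue=[] holders={T2,T4,T5}
Step 6: wait(T1) -> count=0 queue=[] holders={T1,T2,T4,T5}
Step 7: wait(T3) -> count=0 queue=[T3] holders={T1,T2,T4,T5}
Step 8: signal(T4) -> count=0 queue=[] holders={T1,T2,T3,T5}
Step 9: wait(T4) -> count=0 queue=[T4] holders={T1,T2,T3,T5}
Step 10: signal(T2) -> count=0 queue=[] holders={T1,T3,T4,T5}
Step 11: wait(T2) -> count=0 queue=[T2] holders={T1,T3,T4,T5}
Step 12: signal(T3) -> count=0 queue=[] holders={T1,T2,T4,T5}
Step 13: wait(T3) -> count=0 queue=[T3] holders={T1,T2,T4,T5}
Step 14: signal(T1) -> count=0 queue=[] holders={T2,T3,T4,T5}
Step 15: wait(T1) -> count=0 queue=[T1] holders={T2,T3,T4,T5}
Step 16: signal(T5) -> count=0 queue=[] holders={T1,T2,T3,T4}
Step 17: signal(T4) -> count=1 queue=[] holders={T1,T2,T3}
Step 18: wait(T5) -> count=0 queue=[] holders={T1,T2,T3,T5}
Final holders: T1,T2,T3,T5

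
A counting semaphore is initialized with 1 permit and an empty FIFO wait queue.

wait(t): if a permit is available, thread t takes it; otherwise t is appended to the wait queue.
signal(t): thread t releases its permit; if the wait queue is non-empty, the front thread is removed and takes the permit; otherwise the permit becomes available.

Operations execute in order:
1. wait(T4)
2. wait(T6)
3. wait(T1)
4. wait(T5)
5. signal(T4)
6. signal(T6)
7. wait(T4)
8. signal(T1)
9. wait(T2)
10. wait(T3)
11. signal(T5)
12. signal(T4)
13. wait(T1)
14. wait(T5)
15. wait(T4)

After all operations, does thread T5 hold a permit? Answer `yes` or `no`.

Step 1: wait(T4) -> count=0 queue=[] holders={T4}
Step 2: wait(T6) -> count=0 queue=[T6] holders={T4}
Step 3: wait(T1) -> count=0 queue=[T6,T1] holders={T4}
Step 4: wait(T5) -> count=0 queue=[T6,T1,T5] holders={T4}
Step 5: signal(T4) -> count=0 queue=[T1,T5] holders={T6}
Step 6: signal(T6) -> count=0 queue=[T5] holders={T1}
Step 7: wait(T4) -> count=0 queue=[T5,T4] holders={T1}
Step 8: signal(T1) -> count=0 queue=[T4] holders={T5}
Step 9: wait(T2) -> count=0 queue=[T4,T2] holders={T5}
Step 10: wait(T3) -> count=0 queue=[T4,T2,T3] holders={T5}
Step 11: signal(T5) -> count=0 queue=[T2,T3] holders={T4}
Step 12: signal(T4) -> count=0 queue=[T3] holders={T2}
Step 13: wait(T1) -> count=0 queue=[T3,T1] holders={T2}
Step 14: wait(T5) -> count=0 queue=[T3,T1,T5] holders={T2}
Step 15: wait(T4) -> count=0 queue=[T3,T1,T5,T4] holders={T2}
Final holders: {T2} -> T5 not in holders

Answer: no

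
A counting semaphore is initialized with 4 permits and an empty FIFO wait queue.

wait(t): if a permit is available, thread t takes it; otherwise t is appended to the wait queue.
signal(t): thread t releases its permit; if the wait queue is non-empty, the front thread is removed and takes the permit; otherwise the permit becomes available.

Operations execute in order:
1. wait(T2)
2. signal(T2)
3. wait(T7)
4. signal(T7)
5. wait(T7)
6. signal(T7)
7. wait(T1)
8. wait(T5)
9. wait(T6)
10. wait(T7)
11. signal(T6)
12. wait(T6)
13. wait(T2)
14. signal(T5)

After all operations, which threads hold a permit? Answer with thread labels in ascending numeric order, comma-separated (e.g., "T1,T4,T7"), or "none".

Step 1: wait(T2) -> count=3 queue=[] holders={T2}
Step 2: signal(T2) -> count=4 queue=[] holders={none}
Step 3: wait(T7) -> count=3 queue=[] holders={T7}
Step 4: signal(T7) -> count=4 queue=[] holders={none}
Step 5: wait(T7) -> count=3 queue=[] holders={T7}
Step 6: signal(T7) -> count=4 queue=[] holders={none}
Step 7: wait(T1) -> count=3 queue=[] holders={T1}
Step 8: wait(T5) -> count=2 queue=[] holders={T1,T5}
Step 9: wait(T6) -> count=1 queue=[] holders={T1,T5,T6}
Step 10: wait(T7) -> count=0 queue=[] holders={T1,T5,T6,T7}
Step 11: signal(T6) -> count=1 queue=[] holders={T1,T5,T7}
Step 12: wait(T6) -> count=0 queue=[] holders={T1,T5,T6,T7}
Step 13: wait(T2) -> count=0 queue=[T2] holders={T1,T5,T6,T7}
Step 14: signal(T5) -> count=0 queue=[] holders={T1,T2,T6,T7}
Final holders: T1,T2,T6,T7

Answer: T1,T2,T6,T7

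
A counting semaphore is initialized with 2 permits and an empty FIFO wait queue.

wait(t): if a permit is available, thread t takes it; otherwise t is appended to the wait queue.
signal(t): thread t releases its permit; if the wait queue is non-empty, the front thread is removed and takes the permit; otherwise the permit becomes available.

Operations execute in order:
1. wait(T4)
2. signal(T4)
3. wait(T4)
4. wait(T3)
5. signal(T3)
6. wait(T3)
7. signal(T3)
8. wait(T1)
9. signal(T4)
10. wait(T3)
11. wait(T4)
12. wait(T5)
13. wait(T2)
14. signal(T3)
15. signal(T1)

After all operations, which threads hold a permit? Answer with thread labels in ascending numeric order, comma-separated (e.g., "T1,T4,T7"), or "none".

Answer: T4,T5

Derivation:
Step 1: wait(T4) -> count=1 queue=[] holders={T4}
Step 2: signal(T4) -> count=2 queue=[] holders={none}
Step 3: wait(T4) -> count=1 queue=[] holders={T4}
Step 4: wait(T3) -> count=0 queue=[] holders={T3,T4}
Step 5: signal(T3) -> count=1 queue=[] holders={T4}
Step 6: wait(T3) -> count=0 queue=[] holders={T3,T4}
Step 7: signal(T3) -> count=1 queue=[] holders={T4}
Step 8: wait(T1) -> count=0 queue=[] holders={T1,T4}
Step 9: signal(T4) -> count=1 queue=[] holders={T1}
Step 10: wait(T3) -> count=0 queue=[] holders={T1,T3}
Step 11: wait(T4) -> count=0 queue=[T4] holders={T1,T3}
Step 12: wait(T5) -> count=0 queue=[T4,T5] holders={T1,T3}
Step 13: wait(T2) -> count=0 queue=[T4,T5,T2] holders={T1,T3}
Step 14: signal(T3) -> count=0 queue=[T5,T2] holders={T1,T4}
Step 15: signal(T1) -> count=0 queue=[T2] holders={T4,T5}
Final holders: T4,T5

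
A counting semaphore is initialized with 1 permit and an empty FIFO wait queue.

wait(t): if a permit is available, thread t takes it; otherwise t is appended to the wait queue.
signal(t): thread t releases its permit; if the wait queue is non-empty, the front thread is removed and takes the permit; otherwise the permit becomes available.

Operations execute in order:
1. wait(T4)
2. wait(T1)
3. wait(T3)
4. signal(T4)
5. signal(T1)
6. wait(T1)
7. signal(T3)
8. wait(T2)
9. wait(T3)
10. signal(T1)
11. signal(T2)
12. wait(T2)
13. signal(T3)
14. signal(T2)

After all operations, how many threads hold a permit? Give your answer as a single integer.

Answer: 0

Derivation:
Step 1: wait(T4) -> count=0 queue=[] holders={T4}
Step 2: wait(T1) -> count=0 queue=[T1] holders={T4}
Step 3: wait(T3) -> count=0 queue=[T1,T3] holders={T4}
Step 4: signal(T4) -> count=0 queue=[T3] holders={T1}
Step 5: signal(T1) -> count=0 queue=[] holders={T3}
Step 6: wait(T1) -> count=0 queue=[T1] holders={T3}
Step 7: signal(T3) -> count=0 queue=[] holders={T1}
Step 8: wait(T2) -> count=0 queue=[T2] holders={T1}
Step 9: wait(T3) -> count=0 queue=[T2,T3] holders={T1}
Step 10: signal(T1) -> count=0 queue=[T3] holders={T2}
Step 11: signal(T2) -> count=0 queue=[] holders={T3}
Step 12: wait(T2) -> count=0 queue=[T2] holders={T3}
Step 13: signal(T3) -> count=0 queue=[] holders={T2}
Step 14: signal(T2) -> count=1 queue=[] holders={none}
Final holders: {none} -> 0 thread(s)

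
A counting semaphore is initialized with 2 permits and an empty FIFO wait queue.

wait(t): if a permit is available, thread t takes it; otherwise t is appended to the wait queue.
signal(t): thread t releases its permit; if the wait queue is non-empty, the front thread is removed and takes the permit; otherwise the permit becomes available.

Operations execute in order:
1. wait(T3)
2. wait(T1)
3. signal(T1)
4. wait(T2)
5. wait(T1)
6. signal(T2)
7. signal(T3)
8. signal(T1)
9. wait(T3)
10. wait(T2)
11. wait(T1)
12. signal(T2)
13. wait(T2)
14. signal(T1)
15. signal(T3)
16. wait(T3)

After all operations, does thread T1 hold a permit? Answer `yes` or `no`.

Step 1: wait(T3) -> count=1 queue=[] holders={T3}
Step 2: wait(T1) -> count=0 queue=[] holders={T1,T3}
Step 3: signal(T1) -> count=1 queue=[] holders={T3}
Step 4: wait(T2) -> count=0 queue=[] holders={T2,T3}
Step 5: wait(T1) -> count=0 queue=[T1] holders={T2,T3}
Step 6: signal(T2) -> count=0 queue=[] holders={T1,T3}
Step 7: signal(T3) -> count=1 queue=[] holders={T1}
Step 8: signal(T1) -> count=2 queue=[] holders={none}
Step 9: wait(T3) -> count=1 queue=[] holders={T3}
Step 10: wait(T2) -> count=0 queue=[] holders={T2,T3}
Step 11: wait(T1) -> count=0 queue=[T1] holders={T2,T3}
Step 12: signal(T2) -> count=0 queue=[] holders={T1,T3}
Step 13: wait(T2) -> count=0 queue=[T2] holders={T1,T3}
Step 14: signal(T1) -> count=0 queue=[] holders={T2,T3}
Step 15: signal(T3) -> count=1 queue=[] holders={T2}
Step 16: wait(T3) -> count=0 queue=[] holders={T2,T3}
Final holders: {T2,T3} -> T1 not in holders

Answer: no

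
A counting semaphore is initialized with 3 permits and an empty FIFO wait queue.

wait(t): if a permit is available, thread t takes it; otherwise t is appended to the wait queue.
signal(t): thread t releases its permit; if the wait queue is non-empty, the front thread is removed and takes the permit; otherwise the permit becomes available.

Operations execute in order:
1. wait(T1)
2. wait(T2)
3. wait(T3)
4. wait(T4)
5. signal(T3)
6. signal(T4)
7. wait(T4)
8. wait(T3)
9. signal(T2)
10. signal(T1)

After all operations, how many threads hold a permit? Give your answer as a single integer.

Step 1: wait(T1) -> count=2 queue=[] holders={T1}
Step 2: wait(T2) -> count=1 queue=[] holders={T1,T2}
Step 3: wait(T3) -> count=0 queue=[] holders={T1,T2,T3}
Step 4: wait(T4) -> count=0 queue=[T4] holders={T1,T2,T3}
Step 5: signal(T3) -> count=0 queue=[] holders={T1,T2,T4}
Step 6: signal(T4) -> count=1 queue=[] holders={T1,T2}
Step 7: wait(T4) -> count=0 queue=[] holders={T1,T2,T4}
Step 8: wait(T3) -> count=0 queue=[T3] holders={T1,T2,T4}
Step 9: signal(T2) -> count=0 queue=[] holders={T1,T3,T4}
Step 10: signal(T1) -> count=1 queue=[] holders={T3,T4}
Final holders: {T3,T4} -> 2 thread(s)

Answer: 2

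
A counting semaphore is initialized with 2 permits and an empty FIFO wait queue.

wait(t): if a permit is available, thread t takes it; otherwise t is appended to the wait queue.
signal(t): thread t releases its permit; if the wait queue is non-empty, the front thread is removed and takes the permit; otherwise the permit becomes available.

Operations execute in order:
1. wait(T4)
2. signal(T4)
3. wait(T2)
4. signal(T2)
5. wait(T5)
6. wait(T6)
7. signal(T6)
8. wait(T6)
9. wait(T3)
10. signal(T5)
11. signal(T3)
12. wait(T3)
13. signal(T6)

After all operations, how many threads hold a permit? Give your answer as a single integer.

Answer: 1

Derivation:
Step 1: wait(T4) -> count=1 queue=[] holders={T4}
Step 2: signal(T4) -> count=2 queue=[] holders={none}
Step 3: wait(T2) -> count=1 queue=[] holders={T2}
Step 4: signal(T2) -> count=2 queue=[] holders={none}
Step 5: wait(T5) -> count=1 queue=[] holders={T5}
Step 6: wait(T6) -> count=0 queue=[] holders={T5,T6}
Step 7: signal(T6) -> count=1 queue=[] holders={T5}
Step 8: wait(T6) -> count=0 queue=[] holders={T5,T6}
Step 9: wait(T3) -> count=0 queue=[T3] holders={T5,T6}
Step 10: signal(T5) -> count=0 queue=[] holders={T3,T6}
Step 11: signal(T3) -> count=1 queue=[] holders={T6}
Step 12: wait(T3) -> count=0 queue=[] holders={T3,T6}
Step 13: signal(T6) -> count=1 queue=[] holders={T3}
Final holders: {T3} -> 1 thread(s)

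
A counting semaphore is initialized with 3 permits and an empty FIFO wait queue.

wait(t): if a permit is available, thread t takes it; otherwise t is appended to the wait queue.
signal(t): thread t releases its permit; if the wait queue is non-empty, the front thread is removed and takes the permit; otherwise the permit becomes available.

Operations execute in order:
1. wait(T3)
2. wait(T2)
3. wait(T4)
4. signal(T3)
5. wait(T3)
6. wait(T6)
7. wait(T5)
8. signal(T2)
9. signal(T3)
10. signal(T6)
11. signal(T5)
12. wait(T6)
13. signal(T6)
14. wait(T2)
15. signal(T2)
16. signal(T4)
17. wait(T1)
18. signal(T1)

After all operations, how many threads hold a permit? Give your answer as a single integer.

Step 1: wait(T3) -> count=2 queue=[] holders={T3}
Step 2: wait(T2) -> count=1 queue=[] holders={T2,T3}
Step 3: wait(T4) -> count=0 queue=[] holders={T2,T3,T4}
Step 4: signal(T3) -> count=1 queue=[] holders={T2,T4}
Step 5: wait(T3) -> count=0 queue=[] holders={T2,T3,T4}
Step 6: wait(T6) -> count=0 queue=[T6] holders={T2,T3,T4}
Step 7: wait(T5) -> count=0 queue=[T6,T5] holders={T2,T3,T4}
Step 8: signal(T2) -> count=0 queue=[T5] holders={T3,T4,T6}
Step 9: signal(T3) -> count=0 queue=[] holders={T4,T5,T6}
Step 10: signal(T6) -> count=1 queue=[] holders={T4,T5}
Step 11: signal(T5) -> count=2 queue=[] holders={T4}
Step 12: wait(T6) -> count=1 queue=[] holders={T4,T6}
Step 13: signal(T6) -> count=2 queue=[] holders={T4}
Step 14: wait(T2) -> count=1 queue=[] holders={T2,T4}
Step 15: signal(T2) -> count=2 queue=[] holders={T4}
Step 16: signal(T4) -> count=3 queue=[] holders={none}
Step 17: wait(T1) -> count=2 queue=[] holders={T1}
Step 18: signal(T1) -> count=3 queue=[] holders={none}
Final holders: {none} -> 0 thread(s)

Answer: 0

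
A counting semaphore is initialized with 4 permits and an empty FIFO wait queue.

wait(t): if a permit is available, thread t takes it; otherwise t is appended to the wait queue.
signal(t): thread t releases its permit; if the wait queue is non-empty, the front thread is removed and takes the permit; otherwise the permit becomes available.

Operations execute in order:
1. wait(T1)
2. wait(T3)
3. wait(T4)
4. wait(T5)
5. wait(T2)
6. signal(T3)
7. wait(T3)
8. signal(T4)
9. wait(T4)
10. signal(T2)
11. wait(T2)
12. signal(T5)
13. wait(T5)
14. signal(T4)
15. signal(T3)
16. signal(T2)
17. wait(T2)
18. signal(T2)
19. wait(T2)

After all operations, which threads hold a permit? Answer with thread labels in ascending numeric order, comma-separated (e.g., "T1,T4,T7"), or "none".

Answer: T1,T2,T5

Derivation:
Step 1: wait(T1) -> count=3 queue=[] holders={T1}
Step 2: wait(T3) -> count=2 queue=[] holders={T1,T3}
Step 3: wait(T4) -> count=1 queue=[] holders={T1,T3,T4}
Step 4: wait(T5) -> count=0 queue=[] holders={T1,T3,T4,T5}
Step 5: wait(T2) -> count=0 queue=[T2] holders={T1,T3,T4,T5}
Step 6: signal(T3) -> count=0 queue=[] holders={T1,T2,T4,T5}
Step 7: wait(T3) -> count=0 queue=[T3] holders={T1,T2,T4,T5}
Step 8: signal(T4) -> count=0 queue=[] holders={T1,T2,T3,T5}
Step 9: wait(T4) -> count=0 queue=[T4] holders={T1,T2,T3,T5}
Step 10: signal(T2) -> count=0 queue=[] holders={T1,T3,T4,T5}
Step 11: wait(T2) -> count=0 queue=[T2] holders={T1,T3,T4,T5}
Step 12: signal(T5) -> count=0 queue=[] holders={T1,T2,T3,T4}
Step 13: wait(T5) -> count=0 queue=[T5] holders={T1,T2,T3,T4}
Step 14: signal(T4) -> count=0 queue=[] holders={T1,T2,T3,T5}
Step 15: signal(T3) -> count=1 queue=[] holders={T1,T2,T5}
Step 16: signal(T2) -> count=2 queue=[] holders={T1,T5}
Step 17: wait(T2) -> count=1 queue=[] holders={T1,T2,T5}
Step 18: signal(T2) -> count=2 queue=[] holders={T1,T5}
Step 19: wait(T2) -> count=1 queue=[] holders={T1,T2,T5}
Final holders: T1,T2,T5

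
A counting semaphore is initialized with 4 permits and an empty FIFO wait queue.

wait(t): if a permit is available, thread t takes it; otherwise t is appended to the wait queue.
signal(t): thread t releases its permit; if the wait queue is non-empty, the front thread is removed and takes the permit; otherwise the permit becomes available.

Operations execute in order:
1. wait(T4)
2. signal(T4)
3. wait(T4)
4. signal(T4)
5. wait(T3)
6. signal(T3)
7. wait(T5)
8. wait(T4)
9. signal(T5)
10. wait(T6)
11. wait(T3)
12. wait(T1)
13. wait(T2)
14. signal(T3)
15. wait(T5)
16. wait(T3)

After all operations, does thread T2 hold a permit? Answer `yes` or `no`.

Step 1: wait(T4) -> count=3 queue=[] holders={T4}
Step 2: signal(T4) -> count=4 queue=[] holders={none}
Step 3: wait(T4) -> count=3 queue=[] holders={T4}
Step 4: signal(T4) -> count=4 queue=[] holders={none}
Step 5: wait(T3) -> count=3 queue=[] holders={T3}
Step 6: signal(T3) -> count=4 queue=[] holders={none}
Step 7: wait(T5) -> count=3 queue=[] holders={T5}
Step 8: wait(T4) -> count=2 queue=[] holders={T4,T5}
Step 9: signal(T5) -> count=3 queue=[] holders={T4}
Step 10: wait(T6) -> count=2 queue=[] holders={T4,T6}
Step 11: wait(T3) -> count=1 queue=[] holders={T3,T4,T6}
Step 12: wait(T1) -> count=0 queue=[] holders={T1,T3,T4,T6}
Step 13: wait(T2) -> count=0 queue=[T2] holders={T1,T3,T4,T6}
Step 14: signal(T3) -> count=0 queue=[] holders={T1,T2,T4,T6}
Step 15: wait(T5) -> count=0 queue=[T5] holders={T1,T2,T4,T6}
Step 16: wait(T3) -> count=0 queue=[T5,T3] holders={T1,T2,T4,T6}
Final holders: {T1,T2,T4,T6} -> T2 in holders

Answer: yes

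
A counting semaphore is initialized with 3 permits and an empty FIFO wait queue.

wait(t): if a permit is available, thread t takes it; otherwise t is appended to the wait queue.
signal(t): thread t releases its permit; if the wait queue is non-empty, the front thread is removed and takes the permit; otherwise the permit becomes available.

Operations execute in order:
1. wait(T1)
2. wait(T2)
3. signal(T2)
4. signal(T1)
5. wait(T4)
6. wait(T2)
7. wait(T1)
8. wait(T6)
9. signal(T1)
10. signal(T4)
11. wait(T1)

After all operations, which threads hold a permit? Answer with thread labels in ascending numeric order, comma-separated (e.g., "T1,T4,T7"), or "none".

Step 1: wait(T1) -> count=2 queue=[] holders={T1}
Step 2: wait(T2) -> count=1 queue=[] holders={T1,T2}
Step 3: signal(T2) -> count=2 queue=[] holders={T1}
Step 4: signal(T1) -> count=3 queue=[] holders={none}
Step 5: wait(T4) -> count=2 queue=[] holders={T4}
Step 6: wait(T2) -> count=1 queue=[] holders={T2,T4}
Step 7: wait(T1) -> count=0 queue=[] holders={T1,T2,T4}
Step 8: wait(T6) -> count=0 queue=[T6] holders={T1,T2,T4}
Step 9: signal(T1) -> count=0 queue=[] holders={T2,T4,T6}
Step 10: signal(T4) -> count=1 queue=[] holders={T2,T6}
Step 11: wait(T1) -> count=0 queue=[] holders={T1,T2,T6}
Final holders: T1,T2,T6

Answer: T1,T2,T6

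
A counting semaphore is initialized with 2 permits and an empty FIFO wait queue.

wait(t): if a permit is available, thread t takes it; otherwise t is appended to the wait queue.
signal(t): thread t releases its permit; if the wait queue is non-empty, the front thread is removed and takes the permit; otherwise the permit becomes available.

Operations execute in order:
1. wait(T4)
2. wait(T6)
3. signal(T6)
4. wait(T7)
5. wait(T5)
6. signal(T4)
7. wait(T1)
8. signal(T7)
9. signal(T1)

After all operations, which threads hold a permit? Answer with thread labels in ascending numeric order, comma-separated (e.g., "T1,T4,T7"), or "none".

Step 1: wait(T4) -> count=1 queue=[] holders={T4}
Step 2: wait(T6) -> count=0 queue=[] holders={T4,T6}
Step 3: signal(T6) -> count=1 queue=[] holders={T4}
Step 4: wait(T7) -> count=0 queue=[] holders={T4,T7}
Step 5: wait(T5) -> count=0 queue=[T5] holders={T4,T7}
Step 6: signal(T4) -> count=0 queue=[] holders={T5,T7}
Step 7: wait(T1) -> count=0 queue=[T1] holders={T5,T7}
Step 8: signal(T7) -> count=0 queue=[] holders={T1,T5}
Step 9: signal(T1) -> count=1 queue=[] holders={T5}
Final holders: T5

Answer: T5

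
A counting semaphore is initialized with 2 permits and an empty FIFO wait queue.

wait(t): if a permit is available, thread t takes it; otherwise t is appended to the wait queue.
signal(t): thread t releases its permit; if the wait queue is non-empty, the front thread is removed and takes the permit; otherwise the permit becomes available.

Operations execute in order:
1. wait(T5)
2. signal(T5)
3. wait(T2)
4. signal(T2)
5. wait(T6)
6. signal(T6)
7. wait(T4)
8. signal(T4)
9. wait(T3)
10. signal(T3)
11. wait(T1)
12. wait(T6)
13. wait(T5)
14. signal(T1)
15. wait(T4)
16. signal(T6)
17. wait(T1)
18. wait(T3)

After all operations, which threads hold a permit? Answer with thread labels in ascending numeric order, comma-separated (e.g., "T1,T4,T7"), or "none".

Answer: T4,T5

Derivation:
Step 1: wait(T5) -> count=1 queue=[] holders={T5}
Step 2: signal(T5) -> count=2 queue=[] holders={none}
Step 3: wait(T2) -> count=1 queue=[] holders={T2}
Step 4: signal(T2) -> count=2 queue=[] holders={none}
Step 5: wait(T6) -> count=1 queue=[] holders={T6}
Step 6: signal(T6) -> count=2 queue=[] holders={none}
Step 7: wait(T4) -> count=1 queue=[] holders={T4}
Step 8: signal(T4) -> count=2 queue=[] holders={none}
Step 9: wait(T3) -> count=1 queue=[] holders={T3}
Step 10: signal(T3) -> count=2 queue=[] holders={none}
Step 11: wait(T1) -> count=1 queue=[] holders={T1}
Step 12: wait(T6) -> count=0 queue=[] holders={T1,T6}
Step 13: wait(T5) -> count=0 queue=[T5] holders={T1,T6}
Step 14: signal(T1) -> count=0 queue=[] holders={T5,T6}
Step 15: wait(T4) -> count=0 queue=[T4] holders={T5,T6}
Step 16: signal(T6) -> count=0 queue=[] holders={T4,T5}
Step 17: wait(T1) -> count=0 queue=[T1] holders={T4,T5}
Step 18: wait(T3) -> count=0 queue=[T1,T3] holders={T4,T5}
Final holders: T4,T5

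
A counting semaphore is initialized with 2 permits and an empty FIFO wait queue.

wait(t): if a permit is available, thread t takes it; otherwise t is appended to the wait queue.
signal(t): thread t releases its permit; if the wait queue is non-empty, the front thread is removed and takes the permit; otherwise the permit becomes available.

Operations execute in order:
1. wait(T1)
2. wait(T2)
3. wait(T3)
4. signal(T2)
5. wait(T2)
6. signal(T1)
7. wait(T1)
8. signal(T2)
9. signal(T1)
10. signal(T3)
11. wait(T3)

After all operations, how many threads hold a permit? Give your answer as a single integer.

Answer: 1

Derivation:
Step 1: wait(T1) -> count=1 queue=[] holders={T1}
Step 2: wait(T2) -> count=0 queue=[] holders={T1,T2}
Step 3: wait(T3) -> count=0 queue=[T3] holders={T1,T2}
Step 4: signal(T2) -> count=0 queue=[] holders={T1,T3}
Step 5: wait(T2) -> count=0 queue=[T2] holders={T1,T3}
Step 6: signal(T1) -> count=0 queue=[] holders={T2,T3}
Step 7: wait(T1) -> count=0 queue=[T1] holders={T2,T3}
Step 8: signal(T2) -> count=0 queue=[] holders={T1,T3}
Step 9: signal(T1) -> count=1 queue=[] holders={T3}
Step 10: signal(T3) -> count=2 queue=[] holders={none}
Step 11: wait(T3) -> count=1 queue=[] holders={T3}
Final holders: {T3} -> 1 thread(s)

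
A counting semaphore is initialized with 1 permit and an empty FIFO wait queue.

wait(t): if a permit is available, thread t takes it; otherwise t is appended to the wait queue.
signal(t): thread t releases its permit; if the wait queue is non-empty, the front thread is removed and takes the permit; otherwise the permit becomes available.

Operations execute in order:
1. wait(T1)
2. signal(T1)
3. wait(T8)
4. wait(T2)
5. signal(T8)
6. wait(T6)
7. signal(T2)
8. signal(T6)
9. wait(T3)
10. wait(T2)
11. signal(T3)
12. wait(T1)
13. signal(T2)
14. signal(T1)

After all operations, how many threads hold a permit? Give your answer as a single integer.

Answer: 0

Derivation:
Step 1: wait(T1) -> count=0 queue=[] holders={T1}
Step 2: signal(T1) -> count=1 queue=[] holders={none}
Step 3: wait(T8) -> count=0 queue=[] holders={T8}
Step 4: wait(T2) -> count=0 queue=[T2] holders={T8}
Step 5: signal(T8) -> count=0 queue=[] holders={T2}
Step 6: wait(T6) -> count=0 queue=[T6] holders={T2}
Step 7: signal(T2) -> count=0 queue=[] holders={T6}
Step 8: signal(T6) -> count=1 queue=[] holders={none}
Step 9: wait(T3) -> count=0 queue=[] holders={T3}
Step 10: wait(T2) -> count=0 queue=[T2] holders={T3}
Step 11: signal(T3) -> count=0 queue=[] holders={T2}
Step 12: wait(T1) -> count=0 queue=[T1] holders={T2}
Step 13: signal(T2) -> count=0 queue=[] holders={T1}
Step 14: signal(T1) -> count=1 queue=[] holders={none}
Final holders: {none} -> 0 thread(s)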